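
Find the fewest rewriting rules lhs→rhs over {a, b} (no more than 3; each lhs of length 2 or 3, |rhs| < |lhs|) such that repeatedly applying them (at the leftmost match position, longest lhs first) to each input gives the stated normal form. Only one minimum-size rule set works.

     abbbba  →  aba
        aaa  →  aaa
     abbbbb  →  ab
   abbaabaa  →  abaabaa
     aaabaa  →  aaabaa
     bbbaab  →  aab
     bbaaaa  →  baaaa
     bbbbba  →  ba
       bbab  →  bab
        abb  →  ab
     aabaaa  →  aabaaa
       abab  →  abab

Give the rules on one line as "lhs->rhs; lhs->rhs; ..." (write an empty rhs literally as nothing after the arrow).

  | abbbba => aba
  | aaa
  | abbbbb => abb => ab
  | abbaabaa => abaabaa

bb->b; bbb->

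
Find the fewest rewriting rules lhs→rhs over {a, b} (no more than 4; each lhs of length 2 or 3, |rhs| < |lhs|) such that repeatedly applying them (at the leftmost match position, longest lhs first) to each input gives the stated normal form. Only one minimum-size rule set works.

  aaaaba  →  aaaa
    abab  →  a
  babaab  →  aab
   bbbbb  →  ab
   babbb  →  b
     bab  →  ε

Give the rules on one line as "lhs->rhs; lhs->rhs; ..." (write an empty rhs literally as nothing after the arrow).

ba->; bab->; bb->b; bbb->a

  | aaaaba => aaaa
  | abab => a
  | babaab => aab
  | bbbbb => abb => ab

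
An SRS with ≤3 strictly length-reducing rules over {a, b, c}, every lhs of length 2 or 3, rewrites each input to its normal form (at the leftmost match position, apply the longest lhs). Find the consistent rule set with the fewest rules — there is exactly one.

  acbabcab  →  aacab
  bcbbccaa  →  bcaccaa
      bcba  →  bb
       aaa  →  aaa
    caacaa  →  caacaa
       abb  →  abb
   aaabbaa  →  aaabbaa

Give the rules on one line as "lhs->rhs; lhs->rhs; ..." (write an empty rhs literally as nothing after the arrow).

bbc->ac; cba->b

  | acbabcab => abbcab => aacab
  | bcbbccaa => bcaccaa
  | bcba => bb
  | aaa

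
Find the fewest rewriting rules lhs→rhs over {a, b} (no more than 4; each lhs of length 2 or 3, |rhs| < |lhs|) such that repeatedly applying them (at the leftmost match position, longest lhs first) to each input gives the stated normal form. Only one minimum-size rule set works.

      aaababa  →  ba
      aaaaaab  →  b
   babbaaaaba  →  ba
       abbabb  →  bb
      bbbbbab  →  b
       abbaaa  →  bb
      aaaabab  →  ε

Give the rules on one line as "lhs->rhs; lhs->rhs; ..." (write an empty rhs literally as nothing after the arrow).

aaa->; ab->; abb->bb; bbb->b

  | aaababa => baba => ba
  | aaaaaab => aaab => b
  | babbaaaaba => bbbaaaaba => baaaaba => baba => ba
  | abbabb => bbabb => bbbb => bb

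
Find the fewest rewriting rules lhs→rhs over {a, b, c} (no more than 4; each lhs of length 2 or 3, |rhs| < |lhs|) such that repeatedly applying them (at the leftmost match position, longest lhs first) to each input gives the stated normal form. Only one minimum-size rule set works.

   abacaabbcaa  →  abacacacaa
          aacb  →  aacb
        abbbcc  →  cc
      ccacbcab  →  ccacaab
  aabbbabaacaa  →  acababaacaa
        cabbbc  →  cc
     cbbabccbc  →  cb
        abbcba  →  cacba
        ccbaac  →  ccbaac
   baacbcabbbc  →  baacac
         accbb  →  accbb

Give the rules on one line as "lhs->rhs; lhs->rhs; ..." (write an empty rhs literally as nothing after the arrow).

  | abacaabbcaa => abacacacaa
  | aacb
  | abbbcc => cabcc => cc
  | ccacbcab => ccacaab

abb->ca; abc->; bc->a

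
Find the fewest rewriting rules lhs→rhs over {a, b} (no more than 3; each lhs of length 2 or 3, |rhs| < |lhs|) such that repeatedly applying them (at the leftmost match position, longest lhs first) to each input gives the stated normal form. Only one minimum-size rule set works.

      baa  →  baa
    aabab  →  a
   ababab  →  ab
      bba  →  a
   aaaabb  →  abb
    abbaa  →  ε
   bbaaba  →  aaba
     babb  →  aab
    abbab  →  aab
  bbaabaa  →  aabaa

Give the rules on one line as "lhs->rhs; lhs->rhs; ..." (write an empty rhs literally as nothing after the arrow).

aaa->; bab->aa; bba->a

  | baa
  | aabab => aaaa => a
  | ababab => aaaab => ab
  | bba => a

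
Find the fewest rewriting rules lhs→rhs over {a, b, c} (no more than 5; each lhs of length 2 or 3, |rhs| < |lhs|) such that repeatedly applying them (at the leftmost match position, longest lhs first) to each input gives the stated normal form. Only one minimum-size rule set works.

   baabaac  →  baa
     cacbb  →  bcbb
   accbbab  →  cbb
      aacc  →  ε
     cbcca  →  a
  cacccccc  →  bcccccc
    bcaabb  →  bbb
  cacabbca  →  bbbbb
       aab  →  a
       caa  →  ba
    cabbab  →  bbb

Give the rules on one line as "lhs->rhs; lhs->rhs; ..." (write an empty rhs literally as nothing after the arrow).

  | baabaac => baaac => baa
  | cacbb => bcbb
  | accbbab => cbbab => cbb
  | aacc => ac => ε

ab->; ac->; ca->b; cbc->a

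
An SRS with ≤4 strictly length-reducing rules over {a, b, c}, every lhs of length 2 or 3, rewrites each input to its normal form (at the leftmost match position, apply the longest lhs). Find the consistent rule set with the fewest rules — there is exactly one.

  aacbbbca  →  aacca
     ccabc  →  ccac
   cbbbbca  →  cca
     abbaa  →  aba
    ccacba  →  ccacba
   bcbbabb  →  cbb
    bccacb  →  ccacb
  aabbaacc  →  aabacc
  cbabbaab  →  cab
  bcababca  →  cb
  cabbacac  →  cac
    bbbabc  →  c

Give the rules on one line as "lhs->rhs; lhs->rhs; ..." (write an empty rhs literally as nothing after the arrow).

aca->b; baa->a; bab->; bc->c

  | aacbbbca => aacbbca => aacbca => aacca
  | ccabc => ccac
  | cbbbbca => cbbbca => cbbca => cbca => cca
  | abbaa => aba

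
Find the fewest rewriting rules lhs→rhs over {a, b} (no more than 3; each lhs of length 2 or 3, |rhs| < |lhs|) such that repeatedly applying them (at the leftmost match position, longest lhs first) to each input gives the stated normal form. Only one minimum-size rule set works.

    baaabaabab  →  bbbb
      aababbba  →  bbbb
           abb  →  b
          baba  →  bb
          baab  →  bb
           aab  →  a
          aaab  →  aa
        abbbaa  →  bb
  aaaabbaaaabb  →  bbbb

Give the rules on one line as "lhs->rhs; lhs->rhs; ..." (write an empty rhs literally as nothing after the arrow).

ab->; aba->bb; ba->b

  | baaabaabab => baabaabab => babaabab => bbaabab => bbabab => bbbab => bbbb
  | aababbba => abbbbba => bbbba => bbbb
  | abb => b
  | baba => bba => bb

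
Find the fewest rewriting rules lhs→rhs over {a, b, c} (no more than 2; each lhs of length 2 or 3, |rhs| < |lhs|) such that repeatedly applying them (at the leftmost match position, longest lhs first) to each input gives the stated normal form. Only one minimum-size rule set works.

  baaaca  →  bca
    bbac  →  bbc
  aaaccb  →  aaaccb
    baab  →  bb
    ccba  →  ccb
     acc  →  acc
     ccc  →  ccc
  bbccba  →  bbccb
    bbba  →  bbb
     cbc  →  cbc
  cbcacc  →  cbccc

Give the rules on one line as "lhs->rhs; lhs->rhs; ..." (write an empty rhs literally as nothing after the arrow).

  | baaaca => baaca => baca => bca
  | bbac => bbc
  | aaaccb
  | baab => bab => bb

ba->b; cac->cc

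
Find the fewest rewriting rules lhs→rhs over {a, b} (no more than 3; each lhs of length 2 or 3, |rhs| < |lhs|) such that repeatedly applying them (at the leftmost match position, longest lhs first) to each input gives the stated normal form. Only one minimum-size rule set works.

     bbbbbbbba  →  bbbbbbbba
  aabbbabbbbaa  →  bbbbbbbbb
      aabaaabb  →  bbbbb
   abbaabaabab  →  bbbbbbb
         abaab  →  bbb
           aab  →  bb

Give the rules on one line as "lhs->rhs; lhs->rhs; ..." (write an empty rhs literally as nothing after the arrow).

  | bbbbbbbba
  | aabbbabbbbaa => bbbbabbbbaa => bbbbbbbbaa => bbbbbbbbb
  | aabaaabb => bbaaabb => bbbabb => bbbbb
  | abbaabaabab => bbaabaabab => bbbbaabab => bbbbbbab => bbbbbbb

aa->b; ab->b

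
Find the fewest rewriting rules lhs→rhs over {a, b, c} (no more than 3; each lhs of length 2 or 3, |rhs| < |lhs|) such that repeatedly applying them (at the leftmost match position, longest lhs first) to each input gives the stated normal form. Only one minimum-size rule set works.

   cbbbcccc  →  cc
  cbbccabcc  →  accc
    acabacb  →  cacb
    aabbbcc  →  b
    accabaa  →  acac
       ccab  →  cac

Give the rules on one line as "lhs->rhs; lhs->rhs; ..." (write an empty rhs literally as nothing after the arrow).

aa->; bc->; cab->ac

  | cbbbcccc => cbbccc => cbcc => cc
  | cbbccabcc => cbcabcc => cabcc => accc
  | acabacb => aacacb => cacb
  | aabbbcc => bbbcc => bbc => b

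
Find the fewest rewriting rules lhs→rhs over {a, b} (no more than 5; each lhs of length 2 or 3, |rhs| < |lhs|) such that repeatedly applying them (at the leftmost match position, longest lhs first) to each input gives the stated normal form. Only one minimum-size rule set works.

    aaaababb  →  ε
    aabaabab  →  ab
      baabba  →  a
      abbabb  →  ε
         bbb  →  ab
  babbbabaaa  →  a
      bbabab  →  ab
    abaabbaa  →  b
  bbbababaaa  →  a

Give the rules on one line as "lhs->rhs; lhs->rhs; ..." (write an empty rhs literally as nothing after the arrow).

aa->; ba->a; baa->ab; bb->a

  | aaaababb => aababb => babb => abb => aa => ε
  | aabaabab => baabab => abbab => aaab => ab
  | baabba => abbba => aaba => ba => a
  | abbabb => aaabb => abb => aa => ε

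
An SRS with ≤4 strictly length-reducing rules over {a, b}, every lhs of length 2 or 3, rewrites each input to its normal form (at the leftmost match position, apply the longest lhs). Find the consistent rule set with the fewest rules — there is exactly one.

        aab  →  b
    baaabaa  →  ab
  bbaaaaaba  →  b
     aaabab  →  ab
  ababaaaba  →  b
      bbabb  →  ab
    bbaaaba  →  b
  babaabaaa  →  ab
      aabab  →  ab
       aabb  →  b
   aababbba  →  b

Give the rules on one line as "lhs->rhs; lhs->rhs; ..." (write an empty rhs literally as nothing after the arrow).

  | aab => bb => b
  | baaabaa => baabaa => babaa => bbaa => aba => ab
  | bbaaaaaba => abaaaaba => abaaaba => abaaba => ababa => abba => aab => bb => b
  | aaabab => babab => bbab => abb => ab

aa->b; ba->b; bb->b; bba->ab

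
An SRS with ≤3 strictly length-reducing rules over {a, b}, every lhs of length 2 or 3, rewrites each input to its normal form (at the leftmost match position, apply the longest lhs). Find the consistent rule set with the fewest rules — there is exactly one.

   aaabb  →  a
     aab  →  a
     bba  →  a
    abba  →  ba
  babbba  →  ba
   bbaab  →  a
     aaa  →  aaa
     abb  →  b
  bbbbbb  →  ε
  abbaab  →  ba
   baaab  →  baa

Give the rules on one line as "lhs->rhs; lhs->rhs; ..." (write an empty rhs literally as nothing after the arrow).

  | aaabb => aab => a
  | aab => a
  | bba => a
  | abba => ba

ab->; bb->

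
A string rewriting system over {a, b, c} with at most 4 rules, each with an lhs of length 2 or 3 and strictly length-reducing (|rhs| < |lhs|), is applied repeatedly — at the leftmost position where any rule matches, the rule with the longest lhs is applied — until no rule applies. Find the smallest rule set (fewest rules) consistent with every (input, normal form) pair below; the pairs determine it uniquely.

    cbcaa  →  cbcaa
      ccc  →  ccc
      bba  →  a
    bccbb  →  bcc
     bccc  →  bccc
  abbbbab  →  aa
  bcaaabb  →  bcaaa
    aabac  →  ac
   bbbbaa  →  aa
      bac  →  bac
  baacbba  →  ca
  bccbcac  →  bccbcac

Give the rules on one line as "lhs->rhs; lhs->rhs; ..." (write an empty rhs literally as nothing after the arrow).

  | cbcaa
  | ccc
  | bba => a
  | bccbb => bcc

aac->bc; ab->a; bb->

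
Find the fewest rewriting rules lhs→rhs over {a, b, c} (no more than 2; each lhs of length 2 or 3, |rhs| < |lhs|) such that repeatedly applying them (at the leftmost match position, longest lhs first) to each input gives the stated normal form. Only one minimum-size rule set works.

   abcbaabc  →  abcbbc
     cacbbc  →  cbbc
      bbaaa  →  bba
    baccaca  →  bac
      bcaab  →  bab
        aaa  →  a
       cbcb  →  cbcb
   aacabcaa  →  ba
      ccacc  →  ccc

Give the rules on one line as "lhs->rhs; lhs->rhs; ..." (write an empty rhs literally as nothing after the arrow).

aa->; ca->

  | abcbaabc => abcbbc
  | cacbbc => cbbc
  | bbaaa => bba
  | baccaca => bacca => bac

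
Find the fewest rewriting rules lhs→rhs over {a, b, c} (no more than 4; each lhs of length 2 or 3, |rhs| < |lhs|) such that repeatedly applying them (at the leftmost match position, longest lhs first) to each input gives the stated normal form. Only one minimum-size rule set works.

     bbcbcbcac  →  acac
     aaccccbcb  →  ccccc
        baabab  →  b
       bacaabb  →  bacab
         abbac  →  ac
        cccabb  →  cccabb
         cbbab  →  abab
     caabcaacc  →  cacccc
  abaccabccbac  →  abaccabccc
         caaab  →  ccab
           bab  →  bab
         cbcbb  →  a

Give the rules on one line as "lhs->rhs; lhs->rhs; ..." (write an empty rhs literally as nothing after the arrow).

  | bbcbcbcac => bbacbcac => cbcac => acac
  | aaccccbcb => cccccbcb => ccccacb => ccccaa => ccccc
  | baabab => bbab => b
  | bacaabb => baccbb => bacab

aa->c; baa->b; bba->; cb->a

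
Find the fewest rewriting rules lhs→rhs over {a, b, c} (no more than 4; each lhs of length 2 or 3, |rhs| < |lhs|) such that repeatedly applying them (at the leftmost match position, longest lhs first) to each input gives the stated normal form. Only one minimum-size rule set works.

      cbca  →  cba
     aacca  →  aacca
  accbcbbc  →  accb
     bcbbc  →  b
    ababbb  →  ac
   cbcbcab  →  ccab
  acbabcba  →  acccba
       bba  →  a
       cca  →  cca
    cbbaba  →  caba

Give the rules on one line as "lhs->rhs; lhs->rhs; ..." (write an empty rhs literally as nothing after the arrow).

bab->c; bb->; bc->b

  | cbca => cba
  | aacca
  | accbcbbc => accbbbc => accbc => accb
  | bcbbc => bbbc => bc => b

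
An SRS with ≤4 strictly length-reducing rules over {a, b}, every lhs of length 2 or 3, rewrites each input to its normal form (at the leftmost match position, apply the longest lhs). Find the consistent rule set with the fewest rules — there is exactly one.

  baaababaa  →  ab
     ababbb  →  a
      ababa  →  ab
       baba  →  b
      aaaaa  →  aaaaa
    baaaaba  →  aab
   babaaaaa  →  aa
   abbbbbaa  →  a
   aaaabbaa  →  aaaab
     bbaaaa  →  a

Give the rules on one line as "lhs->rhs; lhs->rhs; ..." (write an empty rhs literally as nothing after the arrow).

  | baaababaa => ababaa => abbaa => aba => ab
  | ababbb => abbbb => abb => a
  | ababa => abba => ab
  | baba => bba => b

ba->b; baa->; bb->; bba->b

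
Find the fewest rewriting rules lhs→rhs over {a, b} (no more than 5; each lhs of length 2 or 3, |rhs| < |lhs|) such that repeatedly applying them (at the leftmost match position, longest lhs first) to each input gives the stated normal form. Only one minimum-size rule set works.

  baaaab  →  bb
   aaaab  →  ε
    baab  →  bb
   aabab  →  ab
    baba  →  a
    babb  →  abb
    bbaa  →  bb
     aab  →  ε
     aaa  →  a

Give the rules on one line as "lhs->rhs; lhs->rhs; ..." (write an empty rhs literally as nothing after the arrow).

aa->a; aab->; ba->a; baa->b

  | baaaab => baab => bb
  | aaaab => aaab => aab => ε
  | baab => bb
  | aabab => ab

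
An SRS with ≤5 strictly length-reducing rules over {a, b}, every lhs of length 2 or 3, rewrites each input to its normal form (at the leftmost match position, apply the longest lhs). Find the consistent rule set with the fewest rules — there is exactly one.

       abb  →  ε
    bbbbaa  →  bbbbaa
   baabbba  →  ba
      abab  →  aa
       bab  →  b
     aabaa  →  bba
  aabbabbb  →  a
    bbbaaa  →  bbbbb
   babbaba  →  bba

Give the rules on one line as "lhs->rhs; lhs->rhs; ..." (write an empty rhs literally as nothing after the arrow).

  | abb => ε
  | bbbbaa
  | baabbba => baba => ba
  | abab => aab => aa

aaa->bb; ab->a; abb->; bab->b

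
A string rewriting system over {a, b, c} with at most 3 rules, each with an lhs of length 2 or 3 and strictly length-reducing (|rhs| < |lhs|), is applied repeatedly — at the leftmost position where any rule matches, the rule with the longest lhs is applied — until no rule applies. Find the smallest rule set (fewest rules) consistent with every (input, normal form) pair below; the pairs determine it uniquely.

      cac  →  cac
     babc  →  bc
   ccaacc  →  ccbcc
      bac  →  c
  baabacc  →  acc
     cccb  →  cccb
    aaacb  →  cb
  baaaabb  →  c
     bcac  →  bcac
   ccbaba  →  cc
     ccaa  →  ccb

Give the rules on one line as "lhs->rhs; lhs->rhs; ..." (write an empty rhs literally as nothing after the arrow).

aa->b; ba->; bb->c

  | cac
  | babc => bc
  | ccaacc => ccbcc
  | bac => c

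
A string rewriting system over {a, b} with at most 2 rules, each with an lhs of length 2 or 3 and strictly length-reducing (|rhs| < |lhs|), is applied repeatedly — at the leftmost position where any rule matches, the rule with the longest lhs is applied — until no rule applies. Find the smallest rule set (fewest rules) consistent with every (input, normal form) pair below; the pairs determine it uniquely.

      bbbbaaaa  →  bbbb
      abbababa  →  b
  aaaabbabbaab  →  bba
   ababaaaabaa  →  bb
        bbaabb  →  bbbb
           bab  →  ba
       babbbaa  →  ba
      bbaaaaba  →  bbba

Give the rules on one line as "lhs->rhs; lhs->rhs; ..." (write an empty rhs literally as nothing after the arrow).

aa->; ab->a

  | bbbbaaaa => bbbbaa => bbbb
  | abbababa => abababa => aababa => baba => baa => b
  | aaaabbabbaab => aabbabbaab => bbabbaab => bbabaab => bbaaab => bbab => bba
  | ababaaaabaa => aabaaaabaa => baaaabaa => baabaa => bbaa => bb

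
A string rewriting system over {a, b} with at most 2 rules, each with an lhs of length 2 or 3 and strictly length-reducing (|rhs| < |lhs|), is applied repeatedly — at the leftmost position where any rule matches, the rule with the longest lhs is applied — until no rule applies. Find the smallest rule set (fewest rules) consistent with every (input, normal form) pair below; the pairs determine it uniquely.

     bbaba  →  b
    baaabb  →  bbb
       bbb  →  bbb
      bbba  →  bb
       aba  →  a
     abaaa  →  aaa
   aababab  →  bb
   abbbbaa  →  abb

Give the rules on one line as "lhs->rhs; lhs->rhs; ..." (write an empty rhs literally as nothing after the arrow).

  | bbaba => bba => b
  | baaabb => aabb => bbb
  | bbb
  | bbba => bb

aab->bb; ba->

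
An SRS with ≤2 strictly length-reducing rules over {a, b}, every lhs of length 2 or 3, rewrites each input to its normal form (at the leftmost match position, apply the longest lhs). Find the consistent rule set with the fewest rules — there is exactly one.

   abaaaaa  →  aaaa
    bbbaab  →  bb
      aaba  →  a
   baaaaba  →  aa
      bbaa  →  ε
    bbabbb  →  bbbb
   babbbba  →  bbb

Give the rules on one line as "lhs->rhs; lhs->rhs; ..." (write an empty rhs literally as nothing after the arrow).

  | abaaaaa => aaaa
  | bbbaab => bbab => bb
  | aaba => a
  | baaaaba => aaaba => aa

aba->; ba->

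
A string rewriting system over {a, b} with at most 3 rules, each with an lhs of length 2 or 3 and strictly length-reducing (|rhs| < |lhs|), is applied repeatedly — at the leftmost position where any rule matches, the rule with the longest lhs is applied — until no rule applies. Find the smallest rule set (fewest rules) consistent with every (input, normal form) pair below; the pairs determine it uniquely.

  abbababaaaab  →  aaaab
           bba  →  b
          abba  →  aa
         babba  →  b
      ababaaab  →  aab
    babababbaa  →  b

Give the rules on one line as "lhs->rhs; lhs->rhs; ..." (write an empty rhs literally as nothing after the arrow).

  | abbababaaaab => aababaaaab => aabaaaab => aaaab
  | bba => b
  | abba => aa
  | babba => bba => b

abb->a; ba->; baa->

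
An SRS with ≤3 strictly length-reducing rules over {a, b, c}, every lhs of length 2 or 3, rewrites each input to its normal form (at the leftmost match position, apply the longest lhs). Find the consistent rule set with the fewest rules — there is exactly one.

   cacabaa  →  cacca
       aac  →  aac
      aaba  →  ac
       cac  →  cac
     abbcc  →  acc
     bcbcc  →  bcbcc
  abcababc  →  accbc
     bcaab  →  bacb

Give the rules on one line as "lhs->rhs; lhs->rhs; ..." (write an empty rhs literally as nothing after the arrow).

  | cacabaa => cacca
  | aac
  | aaba => ac
  | cac

ab->a; aba->c; caa->ac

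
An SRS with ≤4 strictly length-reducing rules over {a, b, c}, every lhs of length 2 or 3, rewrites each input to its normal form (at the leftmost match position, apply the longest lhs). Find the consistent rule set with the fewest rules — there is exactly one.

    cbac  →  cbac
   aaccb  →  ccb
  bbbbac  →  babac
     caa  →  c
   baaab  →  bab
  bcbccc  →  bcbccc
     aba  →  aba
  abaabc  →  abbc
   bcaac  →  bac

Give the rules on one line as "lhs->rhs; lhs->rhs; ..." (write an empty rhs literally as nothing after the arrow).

aa->; bbb->ba; bca->b

  | cbac
  | aaccb => ccb
  | bbbbac => babac
  | caa => c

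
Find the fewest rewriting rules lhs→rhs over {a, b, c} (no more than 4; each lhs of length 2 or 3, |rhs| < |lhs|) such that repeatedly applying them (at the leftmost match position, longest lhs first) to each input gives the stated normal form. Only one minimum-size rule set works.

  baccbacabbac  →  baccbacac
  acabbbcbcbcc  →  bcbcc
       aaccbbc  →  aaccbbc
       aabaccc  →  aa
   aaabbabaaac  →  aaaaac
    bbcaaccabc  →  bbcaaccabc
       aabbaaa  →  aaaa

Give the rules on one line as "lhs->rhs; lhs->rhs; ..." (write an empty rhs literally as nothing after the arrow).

  | baccbacabbac => baccbacac
  | acabbbcbcbcc => acbcbcbcc => cccbcbcc => bcbcc
  | aaccbbc
  | aabaccc => aaccc => aa

aba->a; abb->; acb->cc; ccc->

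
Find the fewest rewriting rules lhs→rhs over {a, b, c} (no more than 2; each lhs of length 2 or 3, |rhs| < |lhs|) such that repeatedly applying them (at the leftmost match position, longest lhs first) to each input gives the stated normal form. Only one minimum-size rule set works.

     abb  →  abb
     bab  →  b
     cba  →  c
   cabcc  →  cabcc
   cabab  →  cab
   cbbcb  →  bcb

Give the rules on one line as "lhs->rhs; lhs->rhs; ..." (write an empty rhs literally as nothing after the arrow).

  | abb
  | bab => b
  | cba => c
  | cabcc

ba->; cbb->b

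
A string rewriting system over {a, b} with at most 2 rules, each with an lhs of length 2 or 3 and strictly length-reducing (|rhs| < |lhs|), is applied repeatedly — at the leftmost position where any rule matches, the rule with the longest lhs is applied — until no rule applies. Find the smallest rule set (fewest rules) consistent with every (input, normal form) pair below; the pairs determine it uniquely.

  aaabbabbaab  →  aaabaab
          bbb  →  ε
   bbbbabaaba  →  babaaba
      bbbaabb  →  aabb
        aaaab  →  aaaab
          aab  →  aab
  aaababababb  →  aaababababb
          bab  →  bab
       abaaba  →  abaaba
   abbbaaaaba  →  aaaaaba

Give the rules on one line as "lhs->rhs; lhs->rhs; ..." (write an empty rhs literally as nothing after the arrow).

bba->bb; bbb->

  | aaabbabbaab => aaabbbbaab => aaabaab
  | bbb => ε
  | bbbbabaaba => babaaba
  | bbbaabb => aabb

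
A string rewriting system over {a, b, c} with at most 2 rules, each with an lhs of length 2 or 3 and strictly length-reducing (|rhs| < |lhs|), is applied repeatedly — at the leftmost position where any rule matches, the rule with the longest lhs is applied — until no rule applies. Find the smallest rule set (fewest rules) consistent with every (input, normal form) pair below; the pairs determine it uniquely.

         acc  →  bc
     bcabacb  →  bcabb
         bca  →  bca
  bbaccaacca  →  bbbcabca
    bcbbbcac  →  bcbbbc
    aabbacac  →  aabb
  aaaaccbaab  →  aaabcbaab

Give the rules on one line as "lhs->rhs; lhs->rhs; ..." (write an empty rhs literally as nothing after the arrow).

  | acc => bc
  | bcabacb => bcabb
  | bca
  | bbaccaacca => bbbcaacca => bbbcabca

ac->; acc->bc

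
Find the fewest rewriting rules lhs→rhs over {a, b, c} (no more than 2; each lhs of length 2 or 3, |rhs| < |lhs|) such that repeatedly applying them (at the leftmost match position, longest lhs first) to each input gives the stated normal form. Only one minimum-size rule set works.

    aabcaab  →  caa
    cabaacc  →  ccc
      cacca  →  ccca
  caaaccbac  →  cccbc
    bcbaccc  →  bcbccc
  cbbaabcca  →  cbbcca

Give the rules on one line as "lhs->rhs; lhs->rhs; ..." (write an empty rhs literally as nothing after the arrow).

  | aabcaab => aacaab => acaab => caab => caa
  | cabaacc => caaacc => caacc => cacc => ccc
  | cacca => ccca
  | caaaccbac => caaccbac => caccbac => cccbac => cccbc

ab->a; ac->c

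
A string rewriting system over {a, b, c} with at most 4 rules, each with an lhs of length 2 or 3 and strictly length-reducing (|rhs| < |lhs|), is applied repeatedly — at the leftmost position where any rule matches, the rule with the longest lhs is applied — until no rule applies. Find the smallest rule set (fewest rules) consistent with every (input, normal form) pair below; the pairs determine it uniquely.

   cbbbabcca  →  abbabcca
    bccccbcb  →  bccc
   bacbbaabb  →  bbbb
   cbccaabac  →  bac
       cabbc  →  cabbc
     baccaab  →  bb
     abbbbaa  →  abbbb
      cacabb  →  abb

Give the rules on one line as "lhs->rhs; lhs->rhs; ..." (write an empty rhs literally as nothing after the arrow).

  | cbbbabcca => abbabcca
  | bccccbcb => bcccacb => bcccaa => bccc
  | bacbbaabb => baabaabb => bbaabb => bbbb
  | cbccaabac => accaabac => accbac => acaac => bac

aa->; aca->b; cb->a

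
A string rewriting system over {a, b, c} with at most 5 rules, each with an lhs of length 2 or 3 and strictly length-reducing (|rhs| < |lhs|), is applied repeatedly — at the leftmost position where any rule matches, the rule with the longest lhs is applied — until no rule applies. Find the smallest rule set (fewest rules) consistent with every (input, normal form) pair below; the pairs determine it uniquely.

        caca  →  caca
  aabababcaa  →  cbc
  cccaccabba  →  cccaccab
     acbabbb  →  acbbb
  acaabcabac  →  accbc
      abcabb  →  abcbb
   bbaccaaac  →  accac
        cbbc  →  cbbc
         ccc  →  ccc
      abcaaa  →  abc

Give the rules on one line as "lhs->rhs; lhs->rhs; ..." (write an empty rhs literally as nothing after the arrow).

aa->c; ba->; bac->aa; bca->bc

  | caca
  | aabababcaa => cbababcaa => cbabcaa => cbcaa => cbca => cbc
  | cccaccabba => cccaccab
  | acbabbb => acbbb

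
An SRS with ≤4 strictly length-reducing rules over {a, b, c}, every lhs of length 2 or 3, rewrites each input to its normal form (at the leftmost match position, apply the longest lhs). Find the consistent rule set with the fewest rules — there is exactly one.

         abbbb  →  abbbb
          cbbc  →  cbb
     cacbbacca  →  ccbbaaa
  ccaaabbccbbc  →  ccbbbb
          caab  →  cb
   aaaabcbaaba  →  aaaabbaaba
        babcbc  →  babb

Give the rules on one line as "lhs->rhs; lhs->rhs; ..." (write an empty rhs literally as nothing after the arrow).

acc->aa; bc->b; ca->c

  | abbbb
  | cbbc => cbb
  | cacbbacca => ccbbacca => ccbbaaa
  | ccaaabbccbbc => ccaabbccbbc => ccabbccbbc => ccbbccbbc => ccbbcbbc => ccbbbbc => ccbbbb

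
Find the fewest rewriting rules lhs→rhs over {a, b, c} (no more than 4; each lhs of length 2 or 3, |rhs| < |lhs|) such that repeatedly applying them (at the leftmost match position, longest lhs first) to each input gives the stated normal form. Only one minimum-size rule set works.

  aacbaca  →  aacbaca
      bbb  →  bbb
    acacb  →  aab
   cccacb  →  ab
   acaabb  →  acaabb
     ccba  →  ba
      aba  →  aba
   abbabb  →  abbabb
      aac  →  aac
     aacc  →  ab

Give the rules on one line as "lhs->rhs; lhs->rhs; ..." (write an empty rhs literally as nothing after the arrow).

  | aacbaca
  | bbb
  | acacb => aab
  | cccacb => cacb => ab

acc->b; cac->a; cc->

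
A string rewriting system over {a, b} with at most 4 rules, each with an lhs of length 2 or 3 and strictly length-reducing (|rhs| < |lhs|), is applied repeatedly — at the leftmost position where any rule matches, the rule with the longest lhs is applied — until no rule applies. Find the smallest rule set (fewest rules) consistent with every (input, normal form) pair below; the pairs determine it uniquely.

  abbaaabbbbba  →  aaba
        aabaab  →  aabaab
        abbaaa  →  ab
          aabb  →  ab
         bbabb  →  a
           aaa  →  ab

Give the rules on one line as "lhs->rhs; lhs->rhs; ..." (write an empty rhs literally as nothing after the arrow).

aaa->ab; bb->a; bba->

  | abbaaabbbbba => aaabbbbba => abbbbbba => aabbbba => aaabba => abbba => aaba
  | aabaab
  | abbaaa => aaa => ab
  | aabb => aaa => ab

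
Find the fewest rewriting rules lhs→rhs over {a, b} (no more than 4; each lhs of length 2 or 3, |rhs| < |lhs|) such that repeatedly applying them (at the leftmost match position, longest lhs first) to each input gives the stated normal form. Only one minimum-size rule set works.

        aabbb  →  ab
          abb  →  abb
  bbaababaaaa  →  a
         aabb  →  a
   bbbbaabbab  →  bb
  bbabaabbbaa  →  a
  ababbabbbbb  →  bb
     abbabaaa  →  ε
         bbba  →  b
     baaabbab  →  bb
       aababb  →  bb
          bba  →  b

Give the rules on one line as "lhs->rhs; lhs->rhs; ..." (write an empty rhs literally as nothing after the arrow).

aa->b; ba->; bab->; bbb->a

  | aabbb => bbbb => ab
  | abb
  | bbaababaaaa => bababaaaa => abaaaa => aaaa => baa => a
  | aabb => bbb => a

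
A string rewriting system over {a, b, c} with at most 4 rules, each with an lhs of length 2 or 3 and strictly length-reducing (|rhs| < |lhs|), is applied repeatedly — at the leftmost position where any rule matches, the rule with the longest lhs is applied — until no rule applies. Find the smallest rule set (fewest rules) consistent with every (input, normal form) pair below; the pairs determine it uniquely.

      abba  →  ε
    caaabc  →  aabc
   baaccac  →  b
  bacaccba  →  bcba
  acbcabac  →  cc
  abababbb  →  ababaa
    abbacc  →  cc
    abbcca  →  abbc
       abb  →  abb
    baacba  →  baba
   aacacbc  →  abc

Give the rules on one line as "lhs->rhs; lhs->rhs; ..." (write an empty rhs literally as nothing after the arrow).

ac->; bba->c; bbb->a; ca->

  | abba => ac => ε
  | caaabc => aabc
  | baaccac => bacac => bac => b
  | bacaccba => baccba => bcba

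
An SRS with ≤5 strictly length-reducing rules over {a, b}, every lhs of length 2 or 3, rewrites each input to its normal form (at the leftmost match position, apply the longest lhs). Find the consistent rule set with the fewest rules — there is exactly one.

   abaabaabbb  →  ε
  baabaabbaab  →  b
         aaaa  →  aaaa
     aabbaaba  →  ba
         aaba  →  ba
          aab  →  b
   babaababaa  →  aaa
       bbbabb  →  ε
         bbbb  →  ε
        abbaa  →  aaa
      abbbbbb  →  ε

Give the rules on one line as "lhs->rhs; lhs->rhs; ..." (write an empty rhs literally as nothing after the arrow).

  | abaabaabbb => baabaabbb => babaabbb => bbaabbb => aaabbb => aabbb => abbb => bbb => bb => ε
  | baabaabbaab => babaabbaab => bbaabbaab => aaabbaab => aabbaab => abbaab => bbaab => aaab => aab => ab => b
  | aaaa
  | aabbaaba => abbaaba => bbaaba => aaaba => aaba => aba => ba

ab->b; bb->; bba->aa; bbb->bb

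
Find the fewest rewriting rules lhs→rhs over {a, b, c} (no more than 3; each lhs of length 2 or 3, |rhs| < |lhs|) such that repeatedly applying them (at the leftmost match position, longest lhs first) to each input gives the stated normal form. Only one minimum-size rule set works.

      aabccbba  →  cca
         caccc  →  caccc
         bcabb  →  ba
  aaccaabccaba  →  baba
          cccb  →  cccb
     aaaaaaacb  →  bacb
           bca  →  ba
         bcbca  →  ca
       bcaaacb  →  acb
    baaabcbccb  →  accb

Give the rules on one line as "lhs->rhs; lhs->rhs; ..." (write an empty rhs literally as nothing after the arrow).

aa->b; bb->; bc->b

  | aabccbba => bbccbba => ccbba => cca
  | caccc
  | bcabb => babb => ba
  | aaccaabccaba => bccaabccaba => bcaabccaba => baabccaba => bbbccaba => bccaba => bcaba => baba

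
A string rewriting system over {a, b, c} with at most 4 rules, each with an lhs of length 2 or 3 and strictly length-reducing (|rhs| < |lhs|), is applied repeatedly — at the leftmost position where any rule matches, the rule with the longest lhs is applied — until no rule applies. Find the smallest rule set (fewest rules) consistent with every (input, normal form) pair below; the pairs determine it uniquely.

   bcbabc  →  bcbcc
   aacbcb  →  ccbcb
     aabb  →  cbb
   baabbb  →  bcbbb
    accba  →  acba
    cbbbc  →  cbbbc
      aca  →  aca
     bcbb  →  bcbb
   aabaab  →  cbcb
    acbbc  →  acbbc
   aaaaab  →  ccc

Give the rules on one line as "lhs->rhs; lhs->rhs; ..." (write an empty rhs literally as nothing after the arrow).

aa->c; ab->c; acc->ac

  | bcbabc => bcbcc
  | aacbcb => ccbcb
  | aabb => cbb
  | baabbb => bcbbb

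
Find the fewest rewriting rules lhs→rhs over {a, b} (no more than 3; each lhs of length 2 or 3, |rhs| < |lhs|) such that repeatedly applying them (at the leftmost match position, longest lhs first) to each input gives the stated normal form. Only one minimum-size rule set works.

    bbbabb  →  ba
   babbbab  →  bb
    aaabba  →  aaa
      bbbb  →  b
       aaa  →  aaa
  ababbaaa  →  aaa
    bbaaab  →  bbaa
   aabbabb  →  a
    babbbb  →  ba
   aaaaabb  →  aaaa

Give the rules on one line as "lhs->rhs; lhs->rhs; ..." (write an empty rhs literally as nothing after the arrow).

ab->; abb->; bbb->ba

  | bbbabb => baabb => ba
  | babbbab => bbab => bb
  | aaabba => aaa
  | bbbb => bab => b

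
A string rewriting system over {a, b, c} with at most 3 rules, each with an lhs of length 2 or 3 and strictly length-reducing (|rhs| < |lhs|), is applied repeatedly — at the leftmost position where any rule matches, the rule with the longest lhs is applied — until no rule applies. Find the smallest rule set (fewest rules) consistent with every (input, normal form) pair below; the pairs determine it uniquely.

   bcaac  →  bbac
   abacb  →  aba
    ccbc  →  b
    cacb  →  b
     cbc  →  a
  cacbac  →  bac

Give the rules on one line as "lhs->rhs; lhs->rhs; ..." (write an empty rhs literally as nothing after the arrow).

  | bcaac => bbac
  | abacb => aba
  | ccbc => ca => b
  | cacb => bcb => b

ca->b; cb->; cbc->a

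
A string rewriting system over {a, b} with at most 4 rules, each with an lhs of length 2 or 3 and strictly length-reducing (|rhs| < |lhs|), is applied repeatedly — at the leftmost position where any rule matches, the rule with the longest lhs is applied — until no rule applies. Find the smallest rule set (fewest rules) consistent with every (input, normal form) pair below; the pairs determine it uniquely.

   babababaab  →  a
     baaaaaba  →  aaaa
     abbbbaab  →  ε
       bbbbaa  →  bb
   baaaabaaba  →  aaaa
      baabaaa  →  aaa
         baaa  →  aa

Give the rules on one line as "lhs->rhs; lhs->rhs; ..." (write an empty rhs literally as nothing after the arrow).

  | babababaab => abababaab => ababaab => abaab => aab => a
  | baaaaaba => aaaaba => aaaa
  | abbbbaab => bbbaab => bbab => bab => ab => ε
  | bbbbaa => bbba => bb

ab->; ba->; bab->ab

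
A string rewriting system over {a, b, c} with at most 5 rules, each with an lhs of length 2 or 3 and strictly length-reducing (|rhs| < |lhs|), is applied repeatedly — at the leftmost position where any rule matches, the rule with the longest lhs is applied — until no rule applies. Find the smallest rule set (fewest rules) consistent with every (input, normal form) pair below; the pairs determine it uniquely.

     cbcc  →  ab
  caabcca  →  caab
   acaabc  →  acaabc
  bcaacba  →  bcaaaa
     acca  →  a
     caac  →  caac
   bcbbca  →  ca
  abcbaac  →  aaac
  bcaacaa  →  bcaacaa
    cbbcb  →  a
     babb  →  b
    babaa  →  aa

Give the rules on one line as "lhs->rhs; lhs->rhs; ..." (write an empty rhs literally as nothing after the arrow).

  | cbcc => acc => ab
  | caabcca => caabba => caab
  | acaabc
  | bcaacba => bcaaaa

ba->; bab->; cb->a; cc->b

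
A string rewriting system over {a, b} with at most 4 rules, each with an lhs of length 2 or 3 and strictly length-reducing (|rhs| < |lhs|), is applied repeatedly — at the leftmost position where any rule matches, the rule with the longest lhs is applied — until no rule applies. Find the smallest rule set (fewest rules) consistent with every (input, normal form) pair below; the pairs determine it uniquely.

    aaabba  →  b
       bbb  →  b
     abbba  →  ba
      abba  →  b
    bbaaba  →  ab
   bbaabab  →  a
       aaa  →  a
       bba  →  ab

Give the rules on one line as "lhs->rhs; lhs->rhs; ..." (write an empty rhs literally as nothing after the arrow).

aa->; aba->ba; bb->; bba->ab

  | aaabba => abba => aab => b
  | bbb => b
  | abbba => aba => ba
  | abba => aab => b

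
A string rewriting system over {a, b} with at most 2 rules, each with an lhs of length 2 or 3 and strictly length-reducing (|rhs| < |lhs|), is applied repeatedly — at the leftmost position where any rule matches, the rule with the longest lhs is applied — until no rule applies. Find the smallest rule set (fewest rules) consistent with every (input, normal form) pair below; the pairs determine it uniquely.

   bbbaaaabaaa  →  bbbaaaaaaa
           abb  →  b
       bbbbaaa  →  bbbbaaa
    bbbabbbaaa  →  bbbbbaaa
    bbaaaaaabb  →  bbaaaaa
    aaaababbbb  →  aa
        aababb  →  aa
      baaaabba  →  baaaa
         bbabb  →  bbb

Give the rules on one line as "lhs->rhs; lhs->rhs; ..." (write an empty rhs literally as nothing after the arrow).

  | bbbaaaabaaa => bbbaaaaaaa
  | abb => b
  | bbbbaaa
  | bbbabbbaaa => bbbbbaaa

ab->a; abb->b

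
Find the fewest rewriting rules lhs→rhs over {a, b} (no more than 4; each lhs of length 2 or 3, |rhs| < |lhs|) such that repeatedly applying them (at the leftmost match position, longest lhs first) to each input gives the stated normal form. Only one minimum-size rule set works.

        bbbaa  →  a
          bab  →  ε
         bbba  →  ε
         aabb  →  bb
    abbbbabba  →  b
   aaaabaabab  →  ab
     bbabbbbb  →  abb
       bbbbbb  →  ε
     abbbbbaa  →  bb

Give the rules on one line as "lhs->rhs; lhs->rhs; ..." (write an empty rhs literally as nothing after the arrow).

aa->; ba->b; bab->; bbb->a

  | bbbaa => aaa => a
  | bab => ε
  | bbba => aa => ε
  | aabb => bb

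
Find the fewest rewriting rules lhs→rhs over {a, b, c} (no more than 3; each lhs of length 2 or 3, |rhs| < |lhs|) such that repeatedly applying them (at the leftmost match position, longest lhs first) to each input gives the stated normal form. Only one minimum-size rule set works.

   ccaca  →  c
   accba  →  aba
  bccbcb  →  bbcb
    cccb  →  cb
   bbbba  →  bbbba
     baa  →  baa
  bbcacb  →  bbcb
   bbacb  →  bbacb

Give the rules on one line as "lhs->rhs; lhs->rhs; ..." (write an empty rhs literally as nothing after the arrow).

  | ccaca => cca => c
  | accba => aba
  | bccbcb => bbcb
  | cccb => cb

ca->; ccb->b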